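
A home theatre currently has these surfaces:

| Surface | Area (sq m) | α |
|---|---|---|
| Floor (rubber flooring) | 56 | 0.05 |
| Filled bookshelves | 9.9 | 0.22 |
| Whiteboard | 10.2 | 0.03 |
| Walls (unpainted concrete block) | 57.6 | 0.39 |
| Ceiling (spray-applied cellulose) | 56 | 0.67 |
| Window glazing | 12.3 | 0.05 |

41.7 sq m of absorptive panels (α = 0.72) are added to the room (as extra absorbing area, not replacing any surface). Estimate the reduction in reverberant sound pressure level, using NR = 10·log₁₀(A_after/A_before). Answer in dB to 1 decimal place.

A_before = Σ Sᵢαᵢ = 56·0.05 + 9.9·0.22 + 10.2·0.03 + 57.6·0.39 + 56·0.67 + 12.3·0.05 = 65.883 sabins.
Added absorption = 41.7 × 0.72 = 30.024 sabins.
A_after = 65.883 + 30.024 = 95.907 sabins.
NR = 10·log₁₀(95.907/65.883) = 1.6 dB.

1.6 dB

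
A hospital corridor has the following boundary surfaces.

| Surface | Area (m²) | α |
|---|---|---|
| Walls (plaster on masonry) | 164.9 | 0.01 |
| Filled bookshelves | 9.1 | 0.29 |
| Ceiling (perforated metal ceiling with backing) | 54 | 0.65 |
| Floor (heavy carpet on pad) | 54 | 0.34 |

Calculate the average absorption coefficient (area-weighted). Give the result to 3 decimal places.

0.205

S = Σ Sᵢ = 164.9 + 9.1 + 54 + 54 = 282.0 m².
A = 164.9×0.01 + 9.1×0.29 + 54×0.65 + 54×0.34 = 57.748 sabins.
ᾱ = 57.748 / 282.0 = 0.205.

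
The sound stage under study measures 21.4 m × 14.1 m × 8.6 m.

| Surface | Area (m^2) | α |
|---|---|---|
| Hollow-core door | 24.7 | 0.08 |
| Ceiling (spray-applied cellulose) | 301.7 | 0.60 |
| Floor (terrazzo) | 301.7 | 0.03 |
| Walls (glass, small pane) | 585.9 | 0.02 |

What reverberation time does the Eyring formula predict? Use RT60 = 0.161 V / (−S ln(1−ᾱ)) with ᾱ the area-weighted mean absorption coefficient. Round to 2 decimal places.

S = Σ Sᵢ = 1214.0 m^2.
Absorption A = 24.7×0.08 + 301.7×0.60 + 301.7×0.03 + 585.9×0.02 = 203.765 sabins.
ᾱ = 203.765 / 1214.0 = 0.1678.
Eyring denominator: −S ln(1−ᾱ) = 222.991.
V = 21.4 × 14.1 × 8.6 = 2594.964 m³.
T = 0.161·V/[−S·ln(1−ᾱ)] = 0.161·2594.964/222.991 = 1.87 s.

1.87 seconds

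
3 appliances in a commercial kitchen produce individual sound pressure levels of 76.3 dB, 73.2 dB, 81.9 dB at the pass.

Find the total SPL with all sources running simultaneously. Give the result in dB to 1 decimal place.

83.4 dB

Σ 10^(Lᵢ/10) = 2.184e+08.
L_total = 10·log₁₀(2.184e+08) = 83.4 dB.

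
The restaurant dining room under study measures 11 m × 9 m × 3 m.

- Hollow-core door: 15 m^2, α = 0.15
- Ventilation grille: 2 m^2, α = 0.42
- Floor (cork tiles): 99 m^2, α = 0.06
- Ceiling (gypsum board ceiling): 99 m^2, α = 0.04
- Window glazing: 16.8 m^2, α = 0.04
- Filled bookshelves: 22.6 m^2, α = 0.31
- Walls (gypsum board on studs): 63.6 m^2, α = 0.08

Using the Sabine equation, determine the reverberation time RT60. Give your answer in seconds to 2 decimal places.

Equivalent absorption area: A = 15·0.15 + 2·0.42 + 99·0.06 + 99·0.04 + 16.8·0.04 + 22.6·0.31 + 63.6·0.08 = 25.756 m^2.
Room volume: 297 m³.
T = 0.161 V/A = 0.161·297/25.756 = 1.86 s.

1.86 seconds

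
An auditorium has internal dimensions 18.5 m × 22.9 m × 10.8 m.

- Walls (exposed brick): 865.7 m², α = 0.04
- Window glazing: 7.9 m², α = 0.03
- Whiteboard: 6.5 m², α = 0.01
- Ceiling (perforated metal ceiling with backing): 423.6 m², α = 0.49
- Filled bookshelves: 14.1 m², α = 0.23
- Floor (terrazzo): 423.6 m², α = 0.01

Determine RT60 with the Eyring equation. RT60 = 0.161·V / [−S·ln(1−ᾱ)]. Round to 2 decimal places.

2.73 s

Total surface area S = 865.7 + 7.9 + 6.5 + 423.6 + 14.1 + 423.6 = 1741.4 m².
Absorption A = 865.7×0.04 + 7.9×0.03 + 6.5×0.01 + 423.6×0.49 + 14.1×0.23 + 423.6×0.01 = 249.973 sabins.
Mean coefficient ᾱ = A/S = 0.1435.
−S·ln(1−ᾱ) = −1741.4 × ln(1 − 0.1435) = 269.745.
V = 18.5 × 22.9 × 10.8 = 4575.42 m³.
RT60 = 0.161 × 4575.42 / 269.745 = 2.73 s.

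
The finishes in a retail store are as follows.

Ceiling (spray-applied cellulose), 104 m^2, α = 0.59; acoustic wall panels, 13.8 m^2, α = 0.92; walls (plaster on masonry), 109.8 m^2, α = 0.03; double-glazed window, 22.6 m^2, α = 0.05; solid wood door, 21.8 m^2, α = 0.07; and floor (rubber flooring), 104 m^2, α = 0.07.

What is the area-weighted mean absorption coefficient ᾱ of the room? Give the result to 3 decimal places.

Total surface area S = 376.0 m^2.
Σ(Sᵢαᵢ) = 104*0.59 + 13.8*0.92 + 109.8*0.03 + 22.6*0.05 + 21.8*0.07 + 104*0.07 = 87.286.
ᾱ = A/S = 0.232.

0.232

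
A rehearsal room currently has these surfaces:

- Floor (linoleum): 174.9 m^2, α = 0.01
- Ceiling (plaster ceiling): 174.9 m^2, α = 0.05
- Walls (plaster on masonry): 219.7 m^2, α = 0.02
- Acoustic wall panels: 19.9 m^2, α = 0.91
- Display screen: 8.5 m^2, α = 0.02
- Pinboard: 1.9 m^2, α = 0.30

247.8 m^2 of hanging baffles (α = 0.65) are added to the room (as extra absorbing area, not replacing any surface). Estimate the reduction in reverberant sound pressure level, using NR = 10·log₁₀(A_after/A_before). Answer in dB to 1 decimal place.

Equivalent absorption area: A_before = 174.9·0.01 + 174.9·0.05 + 219.7·0.02 + 19.9·0.91 + 8.5·0.02 + 1.9·0.30 = 33.737 m^2.
Added absorption = 247.8 × 0.65 = 161.070 sabins.
New total A_after = 194.807 sabins.
Reduction = 10 log₁₀(A_after/A_before) = 10 log₁₀(5.7743) = 7.6 dB.

7.6 dB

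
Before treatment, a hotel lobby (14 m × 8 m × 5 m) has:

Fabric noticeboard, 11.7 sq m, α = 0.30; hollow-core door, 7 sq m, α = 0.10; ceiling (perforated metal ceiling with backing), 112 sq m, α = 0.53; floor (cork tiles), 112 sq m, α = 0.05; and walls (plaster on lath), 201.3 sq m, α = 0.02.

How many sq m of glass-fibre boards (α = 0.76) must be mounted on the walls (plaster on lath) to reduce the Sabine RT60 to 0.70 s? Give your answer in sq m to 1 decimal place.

75.1

A₁ = Σ Sᵢαᵢ = 11.7×0.30 + 7×0.10 + 112×0.53 + 112×0.05 + 201.3×0.02 = 73.196 sabins.
V = 560 m³. Target absorption A₂ = 0.161 × 560 / 0.70 = 128.800 sabins.
Absorption to add: 128.800 − 73.196 = 55.604 sabins.
Net gain per sq m: Δα = 0.76 − 0.02 = 0.74.
Area = ΔA/Δα = 55.604/0.74 = 75.1 sq m.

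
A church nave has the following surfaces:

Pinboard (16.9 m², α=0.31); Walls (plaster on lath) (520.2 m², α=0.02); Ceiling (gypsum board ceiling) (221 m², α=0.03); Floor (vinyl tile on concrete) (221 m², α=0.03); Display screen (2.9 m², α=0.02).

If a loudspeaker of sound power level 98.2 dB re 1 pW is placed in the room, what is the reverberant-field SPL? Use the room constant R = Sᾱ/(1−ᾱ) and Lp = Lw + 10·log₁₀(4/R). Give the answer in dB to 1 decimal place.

A = 28.961 sabins; S = 982.0 m².
ᾱ = 0.0295, so room constant R = A/(1−ᾱ) = 29.841 m².
Lp = Lw + 10 log₁₀(4/R) = 98.2 -8.73 = 89.5 dB.

89.5 dB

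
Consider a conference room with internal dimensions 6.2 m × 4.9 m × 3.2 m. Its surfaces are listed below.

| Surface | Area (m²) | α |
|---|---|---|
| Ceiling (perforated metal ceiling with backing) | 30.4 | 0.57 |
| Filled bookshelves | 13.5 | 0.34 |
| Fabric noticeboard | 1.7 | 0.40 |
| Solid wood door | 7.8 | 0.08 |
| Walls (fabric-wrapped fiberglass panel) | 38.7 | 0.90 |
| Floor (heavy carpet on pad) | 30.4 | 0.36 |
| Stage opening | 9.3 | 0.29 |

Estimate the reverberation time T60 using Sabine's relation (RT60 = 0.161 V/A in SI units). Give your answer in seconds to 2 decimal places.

0.22 sec

Summing Sᵢαᵢ: 17.328 + 4.590 + 0.680 + 0.624 + 34.830 + 10.944 + 2.697 → A = 71.693 sabins.
V = 6.2·4.9·3.2 = 97.216 m³.
RT60 = 0.161 · V / A = 0.161 × 97.216 / 71.693 = 0.22 s.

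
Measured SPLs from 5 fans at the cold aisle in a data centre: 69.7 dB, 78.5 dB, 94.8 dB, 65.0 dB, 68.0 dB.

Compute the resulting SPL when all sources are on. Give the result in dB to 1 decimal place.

94.9 dB

Sum in the linear (power) domain: Σ 10^(Lᵢ/10) = 10^(69.7/10) + 10^(78.5/10) + 10^(94.8/10) + 10^(65.0/10) + 10^(68.0/10) = 3.11e+09.
L_total = 10·log₁₀(3.11e+09) = 94.9 dB.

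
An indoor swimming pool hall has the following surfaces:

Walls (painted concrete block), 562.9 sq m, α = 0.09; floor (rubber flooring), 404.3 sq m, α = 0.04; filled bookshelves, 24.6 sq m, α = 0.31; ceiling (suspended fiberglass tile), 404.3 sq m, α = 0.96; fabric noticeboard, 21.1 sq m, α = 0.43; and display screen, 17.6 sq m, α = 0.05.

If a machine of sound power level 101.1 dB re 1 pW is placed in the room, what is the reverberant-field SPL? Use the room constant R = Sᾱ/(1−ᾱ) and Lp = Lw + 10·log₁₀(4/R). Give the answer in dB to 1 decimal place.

78.6 dB

Σ(Sᵢαᵢ) = 562.9·0.09 + 404.3·0.04 + 24.6·0.31 + 404.3·0.96 + 21.1·0.43 + 17.6·0.05 = 472.540; total area S = 1434.8 sq m.
ᾱ = 472.540/1434.8 = 0.3293; R = Sᾱ/(1−ᾱ) = 472.540/(1−0.3293) = 704.547 sq m.
Lp = Lw + 10 log₁₀(4/R) = 101.1 -22.46 = 78.6 dB.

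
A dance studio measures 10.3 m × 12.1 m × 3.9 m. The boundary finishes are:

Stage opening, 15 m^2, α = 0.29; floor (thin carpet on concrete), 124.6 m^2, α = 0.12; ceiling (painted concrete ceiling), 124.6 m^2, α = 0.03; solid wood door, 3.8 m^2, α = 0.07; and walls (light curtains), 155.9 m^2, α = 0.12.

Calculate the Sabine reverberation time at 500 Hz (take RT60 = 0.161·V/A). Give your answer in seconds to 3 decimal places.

A = Σ Sᵢαᵢ = 15×0.29 + 124.6×0.12 + 124.6×0.03 + 3.8×0.07 + 155.9×0.12 = 42.014 sabins.
Room volume: 486.057 m³.
T = 0.161 V/A = 0.161·486.057/42.014 = 1.863 s.

1.863 sec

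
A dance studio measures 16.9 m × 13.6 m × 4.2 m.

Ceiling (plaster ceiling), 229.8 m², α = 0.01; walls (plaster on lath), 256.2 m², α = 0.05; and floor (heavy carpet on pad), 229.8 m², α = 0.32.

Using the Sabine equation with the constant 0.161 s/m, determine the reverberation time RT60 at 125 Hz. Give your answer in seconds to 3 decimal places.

Total absorption A = 229.8·0.01 + 256.2·0.05 + 229.8·0.32
  = 2.298 + 12.810 + 73.536 = 88.644 m² sabins.
Room volume: 965.328 m³.
RT60 = 0.161 · V / A = 0.161 × 965.328 / 88.644 = 1.753 s.

1.753 s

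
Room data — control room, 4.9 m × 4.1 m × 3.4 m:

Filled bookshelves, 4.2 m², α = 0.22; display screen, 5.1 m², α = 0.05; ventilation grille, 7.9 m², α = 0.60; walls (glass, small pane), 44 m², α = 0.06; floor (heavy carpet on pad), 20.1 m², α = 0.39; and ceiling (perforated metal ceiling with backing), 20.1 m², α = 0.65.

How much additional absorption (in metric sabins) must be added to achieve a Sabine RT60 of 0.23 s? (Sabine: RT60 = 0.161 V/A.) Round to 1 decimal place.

Equivalent absorption area: A₁ = 4.2*0.22 + 5.1*0.05 + 7.9*0.60 + 44*0.06 + 20.1*0.39 + 20.1*0.65 = 29.463 m².
Target A₂ = 0.161·68.306/0.23 = 47.814 sabins (V = 68.306 m³).
Additional absorption ΔA = 47.814 − 29.463 = 18.4 sabins.

18.4 sabins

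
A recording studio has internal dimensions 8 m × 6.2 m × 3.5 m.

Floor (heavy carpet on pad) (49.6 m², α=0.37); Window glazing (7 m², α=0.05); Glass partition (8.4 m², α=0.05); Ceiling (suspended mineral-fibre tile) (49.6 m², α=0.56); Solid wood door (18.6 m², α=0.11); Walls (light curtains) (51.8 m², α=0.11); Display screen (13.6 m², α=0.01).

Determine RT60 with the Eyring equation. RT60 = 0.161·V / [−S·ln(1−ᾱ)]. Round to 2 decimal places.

0.44 sec

Total surface area S = 49.6 + 7 + 8.4 + 49.6 + 18.6 + 51.8 + 13.6 = 198.6 m².
Σ(Sᵢαᵢ) = 49.6×0.37 + 7×0.05 + 8.4×0.05 + 49.6×0.56 + 18.6×0.11 + 51.8×0.11 + 13.6×0.01 = 54.778.
ᾱ = 54.778 / 198.6 = 0.2758.
Eyring denominator: −S ln(1−ᾱ) = 64.086.
V = 8 × 6.2 × 3.5 = 173.6 m³.
T = 0.161·V/[−S·ln(1−ᾱ)] = 0.161·173.6/64.086 = 0.44 s.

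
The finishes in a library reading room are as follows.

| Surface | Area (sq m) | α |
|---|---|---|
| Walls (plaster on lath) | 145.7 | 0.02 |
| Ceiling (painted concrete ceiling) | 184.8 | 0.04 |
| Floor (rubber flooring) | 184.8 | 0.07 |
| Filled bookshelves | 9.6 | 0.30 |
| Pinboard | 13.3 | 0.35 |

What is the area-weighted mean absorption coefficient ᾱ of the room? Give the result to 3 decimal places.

S = Σ Sᵢ = 145.7 + 184.8 + 184.8 + 9.6 + 13.3 = 538.2 sq m.
Weighted sum Σ Sα = 30.777.
ᾱ = A/S = 0.057.

0.057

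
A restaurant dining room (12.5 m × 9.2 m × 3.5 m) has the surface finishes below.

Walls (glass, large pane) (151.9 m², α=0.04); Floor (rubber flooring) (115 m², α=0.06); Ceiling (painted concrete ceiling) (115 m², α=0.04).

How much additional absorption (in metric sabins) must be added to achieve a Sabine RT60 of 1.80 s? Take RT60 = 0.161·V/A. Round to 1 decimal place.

A₁ = Σ Sᵢαᵢ = 151.9×0.04 + 115×0.06 + 115×0.04 = 17.576 sabins.
V = 402.5 m³. Required absorption A₂ = 0.161 × 402.5 / 1.80 = 36.001 sabins.
ΔA = A₂ − A₁ = 36.001 − 17.576 = 18.4 sabins.

18.4 sabins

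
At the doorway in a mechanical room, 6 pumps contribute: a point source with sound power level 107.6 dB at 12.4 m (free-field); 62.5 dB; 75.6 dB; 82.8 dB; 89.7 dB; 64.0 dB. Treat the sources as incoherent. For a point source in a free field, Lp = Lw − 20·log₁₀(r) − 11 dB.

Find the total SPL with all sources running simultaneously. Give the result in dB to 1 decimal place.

Source at 12.4 m: Lp = 107.6 − 20·log₁₀(12.4) − 11 = 74.7 dB.
Sum in the linear (power) domain: Σ 10^(Lᵢ/10) = 10^(74.7/10) + 10^(62.5/10) + 10^(75.6/10) + 10^(82.8/10) + 10^(89.7/10) + 10^(64.0/10) = 1.194e+09.
L_total = 10·log₁₀(1.194e+09) = 90.8 dB.

90.8 dB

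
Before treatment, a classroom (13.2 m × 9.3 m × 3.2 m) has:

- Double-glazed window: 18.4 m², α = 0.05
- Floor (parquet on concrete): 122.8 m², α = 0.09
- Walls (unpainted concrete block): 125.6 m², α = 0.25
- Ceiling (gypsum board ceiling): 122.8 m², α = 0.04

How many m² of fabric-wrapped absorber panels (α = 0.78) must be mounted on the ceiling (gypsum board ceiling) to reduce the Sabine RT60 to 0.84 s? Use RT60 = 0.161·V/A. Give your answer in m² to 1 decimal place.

Equivalent absorption area: A₁ = 18.4×0.05 + 122.8×0.09 + 125.6×0.25 + 122.8×0.04 = 48.284 m².
Required A₂ = 0.161·392.832/0.84 = 75.293 sabins.
Absorption to add: 75.293 − 48.284 = 27.009 sabins.
Net gain per m²: Δα = 0.78 − 0.04 = 0.74.
Panel area = 27.009 / 0.74 = 36.5 m².

36.5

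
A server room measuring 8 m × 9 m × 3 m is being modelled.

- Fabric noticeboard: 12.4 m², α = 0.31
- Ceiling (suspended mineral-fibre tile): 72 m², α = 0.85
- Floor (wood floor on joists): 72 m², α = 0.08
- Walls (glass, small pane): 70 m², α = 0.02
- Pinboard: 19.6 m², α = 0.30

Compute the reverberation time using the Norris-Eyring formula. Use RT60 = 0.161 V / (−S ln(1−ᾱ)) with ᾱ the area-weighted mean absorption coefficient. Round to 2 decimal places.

S = Σ Sᵢ = 246.0 m².
Σ(Sᵢαᵢ) = 12.4×0.31 + 72×0.85 + 72×0.08 + 70×0.02 + 19.6×0.30 = 78.084.
Mean coefficient ᾱ = A/S = 0.3174.
−S·ln(1−ᾱ) = −246.0 × ln(1 − 0.3174) = 93.934.
V = 8 × 9 × 3 = 216 m³.
RT60 = 0.161 × 216 / 93.934 = 0.37 s.

0.37 seconds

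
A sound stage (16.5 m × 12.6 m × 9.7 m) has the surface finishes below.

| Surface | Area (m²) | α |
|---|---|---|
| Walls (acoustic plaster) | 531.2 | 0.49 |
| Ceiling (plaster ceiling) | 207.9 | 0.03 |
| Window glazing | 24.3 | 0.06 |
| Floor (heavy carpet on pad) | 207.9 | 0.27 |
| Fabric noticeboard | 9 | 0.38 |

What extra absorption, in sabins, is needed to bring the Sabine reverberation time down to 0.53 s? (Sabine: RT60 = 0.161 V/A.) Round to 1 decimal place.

Summing Sᵢαᵢ: 260.288 + 6.237 + 1.458 + 56.133 + 3.420 → A₁ = 327.536 sabins.
Target A₂ = 0.161·2016.63/0.53 = 612.599 sabins (V = 2016.63 m³).
ΔA = A₂ − A₁ = 612.599 − 327.536 = 285.1 sabins.

285.1 sabins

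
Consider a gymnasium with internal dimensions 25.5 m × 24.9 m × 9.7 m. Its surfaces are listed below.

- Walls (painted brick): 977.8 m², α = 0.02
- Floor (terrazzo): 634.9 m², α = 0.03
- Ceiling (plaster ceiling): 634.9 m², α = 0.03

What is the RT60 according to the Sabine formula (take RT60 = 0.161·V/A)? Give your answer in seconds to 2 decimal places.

A = Σ Sᵢαᵢ = 977.8·0.02 + 634.9·0.03 + 634.9·0.03 = 57.650 sabins.
Volume V = 25.5 × 24.9 × 9.7 = 6159.015 m³.
RT60 = 0.161 · V / A = 0.161 × 6159.015 / 57.650 = 17.20 s.

17.20 s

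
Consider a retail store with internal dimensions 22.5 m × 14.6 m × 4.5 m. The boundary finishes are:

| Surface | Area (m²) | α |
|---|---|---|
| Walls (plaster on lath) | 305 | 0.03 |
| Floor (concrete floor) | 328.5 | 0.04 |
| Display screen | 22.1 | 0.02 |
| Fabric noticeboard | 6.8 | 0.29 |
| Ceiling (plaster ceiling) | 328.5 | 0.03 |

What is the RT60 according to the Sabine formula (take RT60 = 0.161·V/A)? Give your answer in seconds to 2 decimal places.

6.89 seconds

Summing Sᵢαᵢ: 9.150 + 13.140 + 0.442 + 1.972 + 9.855 → A = 34.559 sabins.
Volume V = 22.5 × 14.6 × 4.5 = 1478.25 m³.
T = 0.161 V/A = 0.161·1478.25/34.559 = 6.89 s.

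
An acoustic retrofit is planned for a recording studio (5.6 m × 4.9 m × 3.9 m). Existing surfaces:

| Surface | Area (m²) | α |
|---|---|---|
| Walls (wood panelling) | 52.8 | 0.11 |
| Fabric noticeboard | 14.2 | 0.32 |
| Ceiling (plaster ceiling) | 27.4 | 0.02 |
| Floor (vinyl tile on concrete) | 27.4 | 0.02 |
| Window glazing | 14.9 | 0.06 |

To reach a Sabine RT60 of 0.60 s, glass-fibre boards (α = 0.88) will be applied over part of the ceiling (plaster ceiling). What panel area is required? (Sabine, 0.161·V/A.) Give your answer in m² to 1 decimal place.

Equivalent absorption area: A₁ = 52.8*0.11 + 14.2*0.32 + 27.4*0.02 + 27.4*0.02 + 14.9*0.06 = 12.342 m².
Required A₂ = 0.161·107.016/0.60 = 28.716 sabins.
Absorption to add: 28.716 − 12.342 = 16.374 sabins.
Net gain per m²: Δα = 0.88 − 0.02 = 0.86.
Panel area = 16.374 / 0.86 = 19.0 m².

19.0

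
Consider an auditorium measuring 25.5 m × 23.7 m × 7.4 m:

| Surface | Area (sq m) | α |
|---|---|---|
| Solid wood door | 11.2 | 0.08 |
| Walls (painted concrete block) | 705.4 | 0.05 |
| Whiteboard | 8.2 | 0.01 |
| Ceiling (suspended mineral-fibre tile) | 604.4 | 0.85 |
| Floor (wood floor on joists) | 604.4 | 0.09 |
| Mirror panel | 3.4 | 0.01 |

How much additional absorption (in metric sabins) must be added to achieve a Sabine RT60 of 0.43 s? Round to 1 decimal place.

Summing Sᵢαᵢ: 0.896 + 35.270 + 0.082 + 513.740 + 54.396 + 0.034 → A₁ = 604.418 sabins.
V = 4472.19 m³. Required absorption A₂ = 0.161 × 4472.19 / 0.43 = 1674.471 sabins.
ΔA = A₂ − A₁ = 1674.471 − 604.418 = 1070.1 sabins.

1070.1 sabins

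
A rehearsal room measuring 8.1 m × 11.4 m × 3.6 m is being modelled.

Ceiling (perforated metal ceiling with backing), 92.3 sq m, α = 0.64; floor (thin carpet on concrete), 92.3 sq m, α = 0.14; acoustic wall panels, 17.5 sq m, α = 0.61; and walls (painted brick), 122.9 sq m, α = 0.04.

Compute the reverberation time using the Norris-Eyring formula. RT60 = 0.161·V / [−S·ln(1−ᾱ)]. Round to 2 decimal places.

0.52 sec

Total surface area S = 92.3 + 92.3 + 17.5 + 122.9 = 325.0 sq m.
Σ(Sᵢαᵢ) = 92.3×0.64 + 92.3×0.14 + 17.5×0.61 + 122.9×0.04 = 87.585.
ᾱ = 87.585 / 325.0 = 0.2695.
Eyring denominator: −S ln(1−ᾱ) = 102.058.
V = 8.1 × 11.4 × 3.6 = 332.424 m³.
T = 0.161·V/[−S·ln(1−ᾱ)] = 0.161·332.424/102.058 = 0.52 s.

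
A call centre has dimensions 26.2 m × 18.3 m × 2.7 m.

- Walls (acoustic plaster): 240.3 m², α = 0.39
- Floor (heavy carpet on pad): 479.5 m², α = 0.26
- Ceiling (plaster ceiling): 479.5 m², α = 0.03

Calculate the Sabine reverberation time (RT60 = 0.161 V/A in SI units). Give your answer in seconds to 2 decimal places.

0.90 seconds

A = Σ Sᵢαᵢ = 240.3*0.39 + 479.5*0.26 + 479.5*0.03 = 232.772 sabins.
V = 26.2·18.3·2.7 = 1294.542 m³.
T = 0.161 V/A = 0.161·1294.542/232.772 = 0.90 s.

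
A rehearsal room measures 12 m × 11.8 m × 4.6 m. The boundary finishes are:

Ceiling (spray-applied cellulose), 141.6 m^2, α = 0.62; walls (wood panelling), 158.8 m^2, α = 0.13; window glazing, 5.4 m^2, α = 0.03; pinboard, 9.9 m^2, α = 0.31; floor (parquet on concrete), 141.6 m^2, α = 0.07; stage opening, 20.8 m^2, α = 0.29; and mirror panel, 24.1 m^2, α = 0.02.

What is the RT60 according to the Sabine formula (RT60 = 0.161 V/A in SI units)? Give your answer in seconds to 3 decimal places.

Equivalent absorption area: A = 141.6*0.62 + 158.8*0.13 + 5.4*0.03 + 9.9*0.31 + 141.6*0.07 + 20.8*0.29 + 24.1*0.02 = 128.093 m^2.
V = 12·11.8·4.6 = 651.36 m³.
Sabine: RT60 = 0.161 × 651.36 / 128.093 = 0.819 s.

0.819 s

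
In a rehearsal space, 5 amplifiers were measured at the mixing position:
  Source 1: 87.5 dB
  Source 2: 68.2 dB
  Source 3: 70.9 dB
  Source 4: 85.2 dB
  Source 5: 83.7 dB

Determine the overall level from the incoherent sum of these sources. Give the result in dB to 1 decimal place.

90.6 dB

Σ 10^(Lᵢ/10) = 1.147e+09.
Back to dB: 10·log₁₀ Σ = 90.6 dB.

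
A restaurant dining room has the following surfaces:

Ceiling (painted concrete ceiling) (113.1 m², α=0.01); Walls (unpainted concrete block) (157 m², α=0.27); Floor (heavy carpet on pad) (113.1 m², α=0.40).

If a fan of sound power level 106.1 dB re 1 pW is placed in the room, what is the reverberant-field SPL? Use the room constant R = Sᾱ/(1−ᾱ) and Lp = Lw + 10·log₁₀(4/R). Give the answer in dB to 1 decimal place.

Σ(Sᵢαᵢ) = 113.1·0.01 + 157·0.27 + 113.1·0.40 = 88.761; total area S = 383.2 m².
ᾱ = 0.2316, so room constant R = A/(1−ᾱ) = 115.514 m².
Lp = Lw + 10 log₁₀(4/R) = 106.1 -14.61 = 91.5 dB.

91.5 dB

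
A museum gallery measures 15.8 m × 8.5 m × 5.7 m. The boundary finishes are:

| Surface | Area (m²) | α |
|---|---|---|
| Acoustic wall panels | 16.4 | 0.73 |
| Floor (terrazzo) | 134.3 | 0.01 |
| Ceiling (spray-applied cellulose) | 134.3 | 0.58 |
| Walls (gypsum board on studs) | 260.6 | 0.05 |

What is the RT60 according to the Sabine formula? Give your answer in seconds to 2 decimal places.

1.18 seconds

Total absorption A = 16.4·0.73 + 134.3·0.01 + 134.3·0.58 + 260.6·0.05
  = 11.972 + 1.343 + 77.894 + 13.030 = 104.239 m² sabins.
Volume V = 15.8 × 8.5 × 5.7 = 765.51 m³.
RT60 = 0.161 · V / A = 0.161 × 765.51 / 104.239 = 1.18 s.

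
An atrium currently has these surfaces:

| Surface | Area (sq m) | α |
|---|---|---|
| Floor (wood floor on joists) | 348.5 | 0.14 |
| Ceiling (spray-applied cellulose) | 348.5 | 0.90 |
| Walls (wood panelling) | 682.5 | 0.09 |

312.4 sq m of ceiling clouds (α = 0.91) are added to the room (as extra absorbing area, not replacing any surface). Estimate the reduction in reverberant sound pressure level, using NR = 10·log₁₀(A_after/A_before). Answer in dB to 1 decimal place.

2.2 dB

Total absorption A_before = 348.5*0.14 + 348.5*0.90 + 682.5*0.09
  = 48.790 + 313.650 + 61.425 = 423.865 sq m sabins.
Treatment contributes 312.4·0.91 = 284.284 sabins.
A_after = 423.865 + 284.284 = 708.149 sabins.
NR = 10·log₁₀(708.149/423.865) = 2.2 dB.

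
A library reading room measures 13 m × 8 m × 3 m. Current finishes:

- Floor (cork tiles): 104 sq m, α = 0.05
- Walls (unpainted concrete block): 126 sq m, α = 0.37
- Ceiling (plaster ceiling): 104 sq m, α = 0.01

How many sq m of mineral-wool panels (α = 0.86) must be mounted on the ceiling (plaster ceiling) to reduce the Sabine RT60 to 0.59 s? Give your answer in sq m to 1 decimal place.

38.0

A₁ = Σ Sᵢαᵢ = 104*0.05 + 126*0.37 + 104*0.01 = 52.860 sabins.
V = 312 m³. Target absorption A₂ = 0.161 × 312 / 0.59 = 85.139 sabins.
Absorption to add: 85.139 − 52.860 = 32.279 sabins.
Net gain per sq m: Δα = 0.86 − 0.01 = 0.85.
Area = ΔA/Δα = 32.279/0.85 = 38.0 sq m.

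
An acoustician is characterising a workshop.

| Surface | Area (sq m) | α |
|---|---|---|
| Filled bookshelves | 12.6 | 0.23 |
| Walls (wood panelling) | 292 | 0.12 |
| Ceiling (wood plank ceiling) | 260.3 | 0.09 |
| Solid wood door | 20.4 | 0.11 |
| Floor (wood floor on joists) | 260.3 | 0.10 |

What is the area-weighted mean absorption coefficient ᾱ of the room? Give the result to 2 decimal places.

S = Σ Sᵢ = 12.6 + 292 + 260.3 + 20.4 + 260.3 = 845.6 sq m.
A = 12.6·0.23 + 292·0.12 + 260.3·0.09 + 20.4·0.11 + 260.3·0.10 = 89.639 sabins.
ᾱ = 89.639 / 845.6 = 0.11.

0.11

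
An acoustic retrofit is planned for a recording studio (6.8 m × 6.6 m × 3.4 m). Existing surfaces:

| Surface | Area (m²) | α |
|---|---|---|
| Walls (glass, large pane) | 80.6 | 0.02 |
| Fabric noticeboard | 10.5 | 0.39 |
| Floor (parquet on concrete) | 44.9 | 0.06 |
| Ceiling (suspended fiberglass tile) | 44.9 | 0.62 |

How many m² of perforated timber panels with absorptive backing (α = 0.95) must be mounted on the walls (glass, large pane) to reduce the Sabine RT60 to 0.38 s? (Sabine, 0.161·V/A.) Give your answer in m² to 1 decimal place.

Equivalent absorption area: A₁ = 80.6·0.02 + 10.5·0.39 + 44.9·0.06 + 44.9·0.62 = 36.239 m².
V = 152.592 m³. Target absorption A₂ = 0.161 × 152.592 / 0.38 = 64.651 sabins.
Absorption to add: 64.651 − 36.239 = 28.412 sabins.
Net gain per m²: Δα = 0.95 − 0.02 = 0.93.
Area = ΔA/Δα = 28.412/0.93 = 30.6 m².

30.6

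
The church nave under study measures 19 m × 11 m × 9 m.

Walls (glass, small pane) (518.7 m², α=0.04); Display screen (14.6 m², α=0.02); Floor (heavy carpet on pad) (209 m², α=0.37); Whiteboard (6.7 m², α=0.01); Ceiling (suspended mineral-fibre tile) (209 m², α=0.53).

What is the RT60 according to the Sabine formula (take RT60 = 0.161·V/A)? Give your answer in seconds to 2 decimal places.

1.45 s

A = Σ Sᵢαᵢ = 518.7×0.04 + 14.6×0.02 + 209×0.37 + 6.7×0.01 + 209×0.53 = 209.207 sabins.
Room volume: 1881 m³.
Sabine: RT60 = 0.161 × 1881 / 209.207 = 1.45 s.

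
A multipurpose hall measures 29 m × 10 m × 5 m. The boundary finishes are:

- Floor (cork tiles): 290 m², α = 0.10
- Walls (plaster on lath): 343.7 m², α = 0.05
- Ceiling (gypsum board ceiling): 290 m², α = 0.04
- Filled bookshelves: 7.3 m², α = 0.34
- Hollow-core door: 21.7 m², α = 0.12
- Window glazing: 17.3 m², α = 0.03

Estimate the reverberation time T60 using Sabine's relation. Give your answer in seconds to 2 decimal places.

Equivalent absorption area: A = 290×0.10 + 343.7×0.05 + 290×0.04 + 7.3×0.34 + 21.7×0.12 + 17.3×0.03 = 63.390 m².
V = 29·10·5 = 1450 m³.
RT60 = 0.161 · V / A = 0.161 × 1450 / 63.390 = 3.68 s.

3.68 seconds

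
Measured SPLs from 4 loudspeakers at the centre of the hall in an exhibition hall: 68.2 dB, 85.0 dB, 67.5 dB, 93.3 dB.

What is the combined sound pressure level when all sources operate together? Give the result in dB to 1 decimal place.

Sum in the linear (power) domain: Σ 10^(Lᵢ/10) = 10^(68.2/10) + 10^(85.0/10) + 10^(67.5/10) + 10^(93.3/10) = 2.466e+09.
Back to dB: 10·log₁₀ Σ = 93.9 dB.

93.9 dB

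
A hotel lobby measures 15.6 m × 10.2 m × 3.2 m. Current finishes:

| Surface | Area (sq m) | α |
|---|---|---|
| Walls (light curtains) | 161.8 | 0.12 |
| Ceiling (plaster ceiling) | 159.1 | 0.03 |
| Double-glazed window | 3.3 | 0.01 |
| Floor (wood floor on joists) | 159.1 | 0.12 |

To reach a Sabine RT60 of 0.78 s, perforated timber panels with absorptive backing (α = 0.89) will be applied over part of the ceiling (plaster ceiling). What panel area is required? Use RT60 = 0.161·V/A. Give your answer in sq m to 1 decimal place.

A₁ = Σ Sᵢαᵢ = 161.8·0.12 + 159.1·0.03 + 3.3·0.01 + 159.1·0.12 = 43.314 sabins.
Required A₂ = 0.161·509.184/0.78 = 105.101 sabins.
Absorption to add: 105.101 − 43.314 = 61.787 sabins.
Each sq m of panel replacing the ceiling (plaster ceiling) adds (0.89 − 0.03) = 0.86 sabins.
Area = ΔA/Δα = 61.787/0.86 = 71.8 sq m.

71.8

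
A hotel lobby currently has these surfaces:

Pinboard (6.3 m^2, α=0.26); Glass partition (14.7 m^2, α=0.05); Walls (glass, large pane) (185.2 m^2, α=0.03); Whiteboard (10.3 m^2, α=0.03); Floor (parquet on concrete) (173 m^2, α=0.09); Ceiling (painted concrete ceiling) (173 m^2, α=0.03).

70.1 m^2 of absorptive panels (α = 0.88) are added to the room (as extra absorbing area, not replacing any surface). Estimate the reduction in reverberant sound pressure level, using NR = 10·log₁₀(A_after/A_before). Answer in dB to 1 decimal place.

5.0 dB

A_before = Σ Sᵢαᵢ = 6.3×0.26 + 14.7×0.05 + 185.2×0.03 + 10.3×0.03 + 173×0.09 + 173×0.03 = 28.998 sabins.
Added absorption = 70.1 × 0.88 = 61.688 sabins.
A_after = 28.998 + 61.688 = 90.686 sabins.
NR = 10·log₁₀(90.686/28.998) = 5.0 dB.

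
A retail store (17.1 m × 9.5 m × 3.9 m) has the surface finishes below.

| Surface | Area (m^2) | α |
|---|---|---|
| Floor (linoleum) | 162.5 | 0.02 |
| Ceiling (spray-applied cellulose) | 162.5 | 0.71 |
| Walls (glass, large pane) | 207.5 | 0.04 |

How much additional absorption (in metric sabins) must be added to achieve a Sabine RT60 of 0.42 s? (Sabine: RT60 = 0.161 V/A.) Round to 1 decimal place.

Total absorption A₁ = 162.5*0.02 + 162.5*0.71 + 207.5*0.04
  = 3.250 + 115.375 + 8.300 = 126.925 m^2 sabins.
Target A₂ = 0.161·633.555/0.42 = 242.863 sabins (V = 633.555 m³).
Shortfall: 242.863 − 126.925 = 115.9 sabins.

115.9 sabins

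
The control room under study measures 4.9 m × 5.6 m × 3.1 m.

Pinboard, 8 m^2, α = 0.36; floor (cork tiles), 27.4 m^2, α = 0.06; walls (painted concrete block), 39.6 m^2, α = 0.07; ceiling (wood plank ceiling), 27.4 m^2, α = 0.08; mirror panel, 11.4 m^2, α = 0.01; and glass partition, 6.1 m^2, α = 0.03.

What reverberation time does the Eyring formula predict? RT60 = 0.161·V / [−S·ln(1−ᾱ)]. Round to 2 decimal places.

1.34 s

Total surface area S = 8 + 27.4 + 39.6 + 27.4 + 11.4 + 6.1 = 119.9 m^2.
Σ(Sᵢαᵢ) = 8×0.36 + 27.4×0.06 + 39.6×0.07 + 27.4×0.08 + 11.4×0.01 + 6.1×0.03 = 9.785.
Mean coefficient ᾱ = A/S = 0.0816.
−S·ln(1−ᾱ) = −119.9 × ln(1 − 0.0816) = 10.206.
V = 4.9 × 5.6 × 3.1 = 85.064 m³.
RT60 = 0.161 × 85.064 / 10.206 = 1.34 s.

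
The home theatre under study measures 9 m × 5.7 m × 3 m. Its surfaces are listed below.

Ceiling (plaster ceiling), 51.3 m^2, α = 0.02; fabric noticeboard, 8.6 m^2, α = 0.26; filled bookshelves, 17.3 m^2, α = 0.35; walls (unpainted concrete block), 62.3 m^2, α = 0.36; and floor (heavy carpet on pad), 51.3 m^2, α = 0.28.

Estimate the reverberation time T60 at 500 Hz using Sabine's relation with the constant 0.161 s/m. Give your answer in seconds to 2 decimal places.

Summing Sᵢαᵢ: 1.026 + 2.236 + 6.055 + 22.428 + 14.364 → A = 46.109 sabins.
Room volume: 153.9 m³.
T = 0.161 V/A = 0.161·153.9/46.109 = 0.54 s.

0.54 s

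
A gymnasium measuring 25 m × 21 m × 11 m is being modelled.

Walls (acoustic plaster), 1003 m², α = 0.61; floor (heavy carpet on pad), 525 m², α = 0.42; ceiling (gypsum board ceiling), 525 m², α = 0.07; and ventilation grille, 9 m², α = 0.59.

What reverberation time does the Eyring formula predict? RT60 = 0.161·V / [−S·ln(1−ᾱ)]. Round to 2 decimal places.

Total surface area S = 1003 + 525 + 525 + 9 = 2062.0 m².
Absorption A = 1003·0.61 + 525·0.42 + 525·0.07 + 9·0.59 = 874.390 sabins.
Mean coefficient ᾱ = A/S = 0.4240.
−S·ln(1−ᾱ) = −2062.0 × ln(1 − 0.4240) = 1137.497.
V = 25 × 21 × 11 = 5775 m³.
T = 0.161·V/[−S·ln(1−ᾱ)] = 0.161·5775/1137.497 = 0.82 s.

0.82 s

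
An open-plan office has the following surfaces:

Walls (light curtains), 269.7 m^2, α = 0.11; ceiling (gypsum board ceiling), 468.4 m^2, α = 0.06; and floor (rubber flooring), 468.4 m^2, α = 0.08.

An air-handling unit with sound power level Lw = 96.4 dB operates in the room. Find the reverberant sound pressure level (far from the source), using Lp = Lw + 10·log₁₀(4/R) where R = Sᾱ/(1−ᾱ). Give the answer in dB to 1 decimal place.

82.3 dB

A = 95.243 sabins; S = 1206.5 m^2.
ᾱ = 95.243/1206.5 = 0.0789; R = Sᾱ/(1−ᾱ) = 95.243/(1−0.0789) = 103.401 m^2.
Lp = Lw + 10 log₁₀(4/R) = 96.4 -14.12 = 82.3 dB.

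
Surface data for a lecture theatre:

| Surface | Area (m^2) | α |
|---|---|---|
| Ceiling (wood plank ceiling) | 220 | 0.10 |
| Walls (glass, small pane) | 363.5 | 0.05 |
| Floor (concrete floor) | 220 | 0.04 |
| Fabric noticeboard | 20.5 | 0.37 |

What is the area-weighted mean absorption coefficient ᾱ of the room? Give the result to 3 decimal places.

0.069

S = Σ Sᵢ = 220 + 363.5 + 220 + 20.5 = 824.0 m^2.
A = 220×0.10 + 363.5×0.05 + 220×0.04 + 20.5×0.37 = 56.560 sabins.
ᾱ = A/S = 0.069.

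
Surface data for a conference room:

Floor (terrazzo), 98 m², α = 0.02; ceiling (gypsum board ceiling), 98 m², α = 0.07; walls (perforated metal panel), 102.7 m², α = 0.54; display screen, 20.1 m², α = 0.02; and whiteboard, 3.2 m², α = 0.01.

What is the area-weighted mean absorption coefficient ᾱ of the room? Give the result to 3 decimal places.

0.201

S = Σ Sᵢ = 98 + 98 + 102.7 + 20.1 + 3.2 = 322.0 m².
Weighted sum Σ Sα = 64.712.
ᾱ = A/S = 0.201.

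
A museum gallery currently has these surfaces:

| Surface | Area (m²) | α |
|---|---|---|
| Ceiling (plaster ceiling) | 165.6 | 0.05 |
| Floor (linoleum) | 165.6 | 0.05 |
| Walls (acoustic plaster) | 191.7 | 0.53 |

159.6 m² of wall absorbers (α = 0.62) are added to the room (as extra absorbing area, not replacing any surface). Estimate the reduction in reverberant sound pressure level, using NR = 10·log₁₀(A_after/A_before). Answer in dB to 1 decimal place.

A_before = Σ Sᵢαᵢ = 165.6*0.05 + 165.6*0.05 + 191.7*0.53 = 118.161 sabins.
Added absorption = 159.6 × 0.62 = 98.952 sabins.
A_after = 118.161 + 98.952 = 217.113 sabins.
NR = 10·log₁₀(217.113/118.161) = 2.6 dB.

2.6 dB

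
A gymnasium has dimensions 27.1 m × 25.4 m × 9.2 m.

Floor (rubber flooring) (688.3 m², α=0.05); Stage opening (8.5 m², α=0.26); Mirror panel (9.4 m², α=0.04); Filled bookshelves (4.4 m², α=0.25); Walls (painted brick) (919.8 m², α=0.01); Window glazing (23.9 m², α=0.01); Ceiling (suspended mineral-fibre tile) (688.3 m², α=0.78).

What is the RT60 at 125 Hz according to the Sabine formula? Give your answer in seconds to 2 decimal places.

1.74 s

Total absorption A = 688.3*0.05 + 8.5*0.26 + 9.4*0.04 + 4.4*0.25 + 919.8*0.01 + 23.9*0.01 + 688.3*0.78
  = 34.415 + 2.210 + 0.376 + 1.100 + 9.198 + 0.239 + 536.874 = 584.412 m² sabins.
Volume V = 27.1 × 25.4 × 9.2 = 6332.728 m³.
T = 0.161 V/A = 0.161·6332.728/584.412 = 1.74 s.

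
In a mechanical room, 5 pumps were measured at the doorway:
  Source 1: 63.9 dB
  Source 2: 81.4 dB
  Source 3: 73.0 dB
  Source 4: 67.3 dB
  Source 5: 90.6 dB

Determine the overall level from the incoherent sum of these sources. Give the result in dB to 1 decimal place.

91.2 dB

Σ 10^(Lᵢ/10) = 1.314e+09.
Combined level = 10 log₁₀(1.314e+09) = 91.2 dB.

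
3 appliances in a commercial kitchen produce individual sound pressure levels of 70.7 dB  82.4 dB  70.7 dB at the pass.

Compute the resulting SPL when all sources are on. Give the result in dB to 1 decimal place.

83.0 dB

Sum in the linear (power) domain: Σ 10^(Lᵢ/10) = 10^(70.7/10) + 10^(82.4/10) + 10^(70.7/10) = 1.973e+08.
L_total = 10·log₁₀(1.973e+08) = 83.0 dB.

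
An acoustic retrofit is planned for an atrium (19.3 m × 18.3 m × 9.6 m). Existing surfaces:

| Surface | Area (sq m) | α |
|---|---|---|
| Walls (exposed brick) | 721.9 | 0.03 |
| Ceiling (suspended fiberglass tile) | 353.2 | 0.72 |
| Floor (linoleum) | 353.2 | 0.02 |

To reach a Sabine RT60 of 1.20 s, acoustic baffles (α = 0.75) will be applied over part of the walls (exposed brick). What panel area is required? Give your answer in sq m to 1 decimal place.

A₁ = Σ Sᵢαᵢ = 721.9*0.03 + 353.2*0.72 + 353.2*0.02 = 283.025 sabins.
V = 3390.624 m³. Target absorption A₂ = 0.161 × 3390.624 / 1.20 = 454.909 sabins.
Absorption to add: 454.909 − 283.025 = 171.884 sabins.
Net gain per sq m: Δα = 0.75 − 0.03 = 0.72.
Panel area = 171.884 / 0.72 = 238.7 sq m.

238.7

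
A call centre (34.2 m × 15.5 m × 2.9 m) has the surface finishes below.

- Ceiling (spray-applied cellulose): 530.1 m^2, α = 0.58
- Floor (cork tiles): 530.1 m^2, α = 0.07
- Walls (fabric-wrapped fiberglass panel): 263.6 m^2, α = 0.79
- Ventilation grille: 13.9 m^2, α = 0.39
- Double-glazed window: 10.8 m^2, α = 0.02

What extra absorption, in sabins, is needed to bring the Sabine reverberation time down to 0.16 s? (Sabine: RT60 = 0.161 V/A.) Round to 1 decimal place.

988.5 sabins

Equivalent absorption area: A₁ = 530.1*0.58 + 530.1*0.07 + 263.6*0.79 + 13.9*0.39 + 10.8*0.02 = 558.446 m^2.
For T = 0.16 s, need A₂ = 0.161·V/T = 0.161·1537.29/0.16 = 1546.898 sabins.
ΔA = A₂ − A₁ = 1546.898 − 558.446 = 988.5 sabins.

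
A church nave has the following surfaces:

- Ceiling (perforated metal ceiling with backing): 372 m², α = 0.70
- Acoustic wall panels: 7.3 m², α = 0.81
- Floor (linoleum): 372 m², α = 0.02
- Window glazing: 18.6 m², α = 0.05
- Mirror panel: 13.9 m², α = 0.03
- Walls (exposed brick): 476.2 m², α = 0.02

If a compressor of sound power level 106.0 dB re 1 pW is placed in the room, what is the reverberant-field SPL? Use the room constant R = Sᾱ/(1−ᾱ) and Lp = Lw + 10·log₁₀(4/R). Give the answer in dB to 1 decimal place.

86.4 dB

Σ(Sᵢαᵢ) = 372×0.70 + 7.3×0.81 + 372×0.02 + 18.6×0.05 + 13.9×0.03 + 476.2×0.02 = 284.624; total area S = 1260.0 m².
ᾱ = 284.624/1260.0 = 0.2259; R = Sᾱ/(1−ᾱ) = 284.624/(1−0.2259) = 367.684 m².
Lp = 106.0 + 10·log₁₀(4/367.684) = 106.0 + (-19.63) = 86.4 dB.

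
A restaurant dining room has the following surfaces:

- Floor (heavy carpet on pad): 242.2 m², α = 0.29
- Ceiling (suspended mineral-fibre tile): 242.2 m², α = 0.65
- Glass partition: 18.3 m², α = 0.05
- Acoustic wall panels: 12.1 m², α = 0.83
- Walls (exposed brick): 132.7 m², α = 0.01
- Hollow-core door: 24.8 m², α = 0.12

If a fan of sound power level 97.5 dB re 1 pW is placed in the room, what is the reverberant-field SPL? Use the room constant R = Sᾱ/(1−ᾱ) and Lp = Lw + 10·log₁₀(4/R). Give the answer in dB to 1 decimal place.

77.7 dB

Σ(Sᵢαᵢ) = 242.2·0.29 + 242.2·0.65 + 18.3·0.05 + 12.1·0.83 + 132.7·0.01 + 24.8·0.12 = 242.929; total area S = 672.3 m².
ᾱ = 0.3613, so room constant R = A/(1−ᾱ) = 380.349 m².
Lp = 97.5 + 10·log₁₀(4/380.349) = 97.5 + (-19.78) = 77.7 dB.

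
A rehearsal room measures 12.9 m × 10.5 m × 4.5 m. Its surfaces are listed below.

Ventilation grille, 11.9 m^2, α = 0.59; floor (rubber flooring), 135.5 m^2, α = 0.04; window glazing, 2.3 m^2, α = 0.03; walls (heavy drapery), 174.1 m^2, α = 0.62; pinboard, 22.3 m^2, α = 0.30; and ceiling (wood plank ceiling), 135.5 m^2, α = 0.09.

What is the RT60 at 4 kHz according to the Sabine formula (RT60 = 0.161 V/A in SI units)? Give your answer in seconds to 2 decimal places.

0.70 s

A = Σ Sᵢαᵢ = 11.9·0.59 + 135.5·0.04 + 2.3·0.03 + 174.1·0.62 + 22.3·0.30 + 135.5·0.09 = 139.337 sabins.
Room volume: 609.525 m³.
RT60 = 0.161 · V / A = 0.161 × 609.525 / 139.337 = 0.70 s.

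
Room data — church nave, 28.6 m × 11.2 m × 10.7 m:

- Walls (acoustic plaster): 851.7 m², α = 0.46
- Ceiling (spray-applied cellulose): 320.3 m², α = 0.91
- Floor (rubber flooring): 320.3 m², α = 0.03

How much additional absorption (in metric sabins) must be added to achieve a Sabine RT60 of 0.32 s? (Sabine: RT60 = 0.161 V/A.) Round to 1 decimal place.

1031.6 sabins

Total absorption A₁ = 851.7×0.46 + 320.3×0.91 + 320.3×0.03
  = 391.782 + 291.473 + 9.609 = 692.864 m² sabins.
V = 3427.424 m³. Required absorption A₂ = 0.161 × 3427.424 / 0.32 = 1724.423 sabins.
Shortfall: 1724.423 − 692.864 = 1031.6 sabins.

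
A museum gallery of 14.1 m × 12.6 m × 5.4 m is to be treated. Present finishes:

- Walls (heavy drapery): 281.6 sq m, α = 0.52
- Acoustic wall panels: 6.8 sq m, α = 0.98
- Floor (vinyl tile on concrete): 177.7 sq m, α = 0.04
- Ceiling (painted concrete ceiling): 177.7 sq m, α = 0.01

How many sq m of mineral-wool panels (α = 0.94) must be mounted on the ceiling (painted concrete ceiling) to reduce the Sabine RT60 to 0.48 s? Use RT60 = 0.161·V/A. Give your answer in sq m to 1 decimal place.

Summing Sᵢαᵢ: 146.432 + 6.664 + 7.108 + 1.777 → A₁ = 161.981 sabins.
Required A₂ = 0.161·959.364/0.48 = 321.787 sabins.
ΔA needed = 321.787 − 161.981 = 159.806 sabins.
Each sq m of panel replacing the ceiling (painted concrete ceiling) adds (0.94 − 0.01) = 0.93 sabins.
Panel area = 159.806 / 0.93 = 171.8 sq m.

171.8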